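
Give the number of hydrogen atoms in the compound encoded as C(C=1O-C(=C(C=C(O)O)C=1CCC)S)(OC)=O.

14

Hydrogens are implicit in SMILES; fill each atom to its normal valence:
  4 × C (aromatic): no H
  2 × C: 3 H each → 6
  2 × C: 2 H each → 4
  2 × C: no H
  2 × O: 1 H each → 2
  2 × O: no H
  1 × C: 1 H
  1 × O (aromatic): no H
  1 × S: 1 H
  Total hydrogens = 14.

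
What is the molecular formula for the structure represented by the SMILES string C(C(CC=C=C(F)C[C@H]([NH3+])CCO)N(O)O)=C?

Heavy atoms from the SMILES: 11 C, 1 F, 2 N, 3 O.
Implicit hydrogens by atom environment:
  5 × C: 2 H each → 10
  4 × C: 1 H each → 4
  3 × O: 1 H each → 3
  2 × C: no H
  1 × F: no H
  1 × N (charge +1): 3 H
  1 × N: no H
  Total hydrogens = 20.
Net charge +1.
Molecular formula: C11H20FN2O3+

C11H20FN2O3+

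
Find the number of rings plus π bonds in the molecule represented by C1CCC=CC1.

Molecular formula from the SMILES: C6H10.
DoU = (2C + 2 + N − H − X)/2 = (2·6 + 2 + 0 − 10 − 0)/2 = 4/2 = 2.
(Structurally: 1 ring(s) + 1 π bond(s) = 2.)

2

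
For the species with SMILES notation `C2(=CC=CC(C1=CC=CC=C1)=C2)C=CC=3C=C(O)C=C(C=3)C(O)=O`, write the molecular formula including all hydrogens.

Heavy atoms from the SMILES: 21 C, 3 O.
Implicit hydrogens by atom environment:
  12 × C (aromatic): 1 H each → 12
  6 × C (aromatic): no H
  2 × C: 1 H each → 2
  2 × O: 1 H each → 2
  1 × C: no H
  1 × O: no H
  Total hydrogens = 16.
Molecular formula: C21H16O3

C21H16O3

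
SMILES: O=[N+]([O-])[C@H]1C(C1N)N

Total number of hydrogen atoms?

Hydrogens are implicit in SMILES; fill each atom to its normal valence:
  3 × C: 1 H each → 3
  2 × N: 2 H each → 4
  1 × N (charge +1): no H
  1 × O: no H
  1 × O (charge -1): no H
  Total hydrogens = 7.

7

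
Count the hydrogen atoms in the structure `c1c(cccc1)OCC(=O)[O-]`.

7

Hydrogens are implicit in SMILES; fill each atom to its normal valence:
  5 × C (aromatic): 1 H each → 5
  2 × O: no H
  1 × C: 2 H
  1 × C (aromatic): no H
  1 × C: no H
  1 × O (charge -1): no H
  Total hydrogens = 7.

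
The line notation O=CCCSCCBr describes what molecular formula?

C5H9BrOS

Heavy atoms from the SMILES: 1 Br, 5 C, 1 O, 1 S.
Implicit hydrogens by atom environment:
  4 × C: 2 H each → 8
  1 × Br: no H
  1 × C: 1 H
  1 × O: no H
  1 × S: no H
  Total hydrogens = 9.
Molecular formula: C5H9BrOS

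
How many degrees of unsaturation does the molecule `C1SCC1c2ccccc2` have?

5

Molecular formula from the SMILES: C9H10S.
DoU = (2C + 2 + N − H − X)/2 = (2·9 + 2 + 0 − 10 − 0)/2 = 10/2 = 5.
(Structurally: 2 ring(s) + 3 π bond(s) = 5.)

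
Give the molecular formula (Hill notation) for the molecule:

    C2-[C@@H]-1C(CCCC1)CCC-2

Heavy atoms from the SMILES: 10 C.
Implicit hydrogens by atom environment:
  8 × C: 2 H each → 16
  2 × C: 1 H each → 2
  Total hydrogens = 18.
Molecular formula: C10H18

C10H18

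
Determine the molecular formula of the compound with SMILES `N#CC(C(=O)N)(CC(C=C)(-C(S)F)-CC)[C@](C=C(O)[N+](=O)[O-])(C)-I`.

C14H19FIN3O4S

Heavy atoms from the SMILES: 14 C, 1 F, 1 I, 3 N, 4 O, 1 S.
Implicit hydrogens by atom environment:
  6 × C: no H
  3 × C: 2 H each → 6
  3 × C: 1 H each → 3
  2 × C: 3 H each → 6
  2 × O: no H
  1 × F: no H
  1 × I: no H
  1 × N: 2 H
  1 × N: no H
  1 × N (charge +1): no H
  1 × O: 1 H
  1 × O (charge -1): no H
  1 × S: 1 H
  Total hydrogens = 19.
Molecular formula: C14H19FIN3O4S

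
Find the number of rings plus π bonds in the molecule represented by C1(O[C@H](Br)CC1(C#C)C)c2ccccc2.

Molecular formula from the SMILES: C13H13BrO.
DoU = (2C + 2 + N − H − X)/2 = (2·13 + 2 + 0 − 13 − 1)/2 = 14/2 = 7.
(Structurally: 2 ring(s) + 5 π bond(s) = 7.)

7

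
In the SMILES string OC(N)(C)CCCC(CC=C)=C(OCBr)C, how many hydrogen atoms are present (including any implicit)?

Hydrogens are implicit in SMILES; fill each atom to its normal valence:
  6 × C: 2 H each → 12
  3 × C: no H
  2 × C: 3 H each → 6
  1 × Br: no H
  1 × C: 1 H
  1 × N: 2 H
  1 × O: 1 H
  1 × O: no H
  Total hydrogens = 22.

22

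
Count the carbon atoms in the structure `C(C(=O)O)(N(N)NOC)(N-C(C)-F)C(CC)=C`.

9

The symbol for carbon appears 9 times in the SMILES.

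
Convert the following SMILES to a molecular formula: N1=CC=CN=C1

Heavy atoms from the SMILES: 4 C, 2 N.
Implicit hydrogens by atom environment:
  4 × C (aromatic): 1 H each → 4
  2 × N (aromatic): no H
  Total hydrogens = 4.
Molecular formula: C4H4N2

C4H4N2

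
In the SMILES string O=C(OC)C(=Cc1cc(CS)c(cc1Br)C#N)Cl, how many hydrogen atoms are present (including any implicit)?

9

Hydrogens are implicit in SMILES; fill each atom to its normal valence:
  4 × C (aromatic): no H
  3 × C: no H
  2 × C (aromatic): 1 H each → 2
  2 × O: no H
  1 × Br: no H
  1 × C: 3 H
  1 × C: 2 H
  1 × C: 1 H
  1 × Cl: no H
  1 × N: no H
  1 × S: 1 H
  Total hydrogens = 9.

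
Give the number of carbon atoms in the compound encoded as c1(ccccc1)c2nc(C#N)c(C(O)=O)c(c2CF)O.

The symbol for carbon appears 14 times in the SMILES. Lowercase c denotes aromatic carbon and counts toward C.

14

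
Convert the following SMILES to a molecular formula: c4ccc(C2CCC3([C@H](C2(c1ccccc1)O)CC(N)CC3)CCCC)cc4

C26H35NO

Heavy atoms from the SMILES: 26 C, 1 N, 1 O.
Implicit hydrogens by atom environment:
  10 × C (aromatic): 1 H each → 10
  8 × C: 2 H each → 16
  3 × C: 1 H each → 3
  2 × C: no H
  2 × C (aromatic): no H
  1 × C: 3 H
  1 × N: 2 H
  1 × O: 1 H
  Total hydrogens = 35.
Molecular formula: C26H35NO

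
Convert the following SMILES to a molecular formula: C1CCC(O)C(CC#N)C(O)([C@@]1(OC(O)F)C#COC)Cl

C13H17ClFNO5

Heavy atoms from the SMILES: 13 C, 1 Cl, 1 F, 1 N, 5 O.
Implicit hydrogens by atom environment:
  5 × C: no H
  4 × C: 2 H each → 8
  3 × C: 1 H each → 3
  3 × O: 1 H each → 3
  2 × O: no H
  1 × C: 3 H
  1 × Cl: no H
  1 × F: no H
  1 × N: no H
  Total hydrogens = 17.
Molecular formula: C13H17ClFNO5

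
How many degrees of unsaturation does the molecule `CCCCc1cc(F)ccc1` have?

Molecular formula from the SMILES: C10H13F.
DoU = (2C + 2 + N − H − X)/2 = (2·10 + 2 + 0 − 13 − 1)/2 = 8/2 = 4.
(Structurally: 1 ring(s) + 3 π bond(s) = 4.)

4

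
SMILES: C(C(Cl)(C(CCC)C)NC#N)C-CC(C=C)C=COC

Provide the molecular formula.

C16H27ClN2O

Heavy atoms from the SMILES: 16 C, 1 Cl, 2 N, 1 O.
Implicit hydrogens by atom environment:
  6 × C: 2 H each → 12
  5 × C: 1 H each → 5
  3 × C: 3 H each → 9
  2 × C: no H
  1 × Cl: no H
  1 × N: 1 H
  1 × N: no H
  1 × O: no H
  Total hydrogens = 27.
Molecular formula: C16H27ClN2O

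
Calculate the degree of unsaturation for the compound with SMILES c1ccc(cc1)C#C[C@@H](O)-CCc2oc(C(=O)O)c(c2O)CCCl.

Molecular formula from the SMILES: C18H17ClO5.
DoU = (2C + 2 + N − H − X)/2 = (2·18 + 2 + 0 − 17 − 1)/2 = 20/2 = 10.
(Structurally: 2 ring(s) + 8 π bond(s) = 10.)

10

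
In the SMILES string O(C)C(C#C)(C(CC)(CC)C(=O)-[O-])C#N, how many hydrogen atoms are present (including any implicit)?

Hydrogens are implicit in SMILES; fill each atom to its normal valence:
  5 × C: no H
  3 × C: 3 H each → 9
  2 × C: 2 H each → 4
  2 × O: no H
  1 × C: 1 H
  1 × N: no H
  1 × O (charge -1): no H
  Total hydrogens = 14.

14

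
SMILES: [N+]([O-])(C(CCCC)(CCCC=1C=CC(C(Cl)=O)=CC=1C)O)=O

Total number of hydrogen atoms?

22

Hydrogens are implicit in SMILES; fill each atom to its normal valence:
  6 × C: 2 H each → 12
  3 × C (aromatic): 1 H each → 3
  3 × C (aromatic): no H
  2 × C: 3 H each → 6
  2 × C: no H
  2 × O: no H
  1 × Cl: no H
  1 × N (charge +1): no H
  1 × O: 1 H
  1 × O (charge -1): no H
  Total hydrogens = 22.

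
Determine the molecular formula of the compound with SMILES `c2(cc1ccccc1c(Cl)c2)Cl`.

Heavy atoms from the SMILES: 10 C, 2 Cl.
Implicit hydrogens by atom environment:
  6 × C (aromatic): 1 H each → 6
  4 × C (aromatic): no H
  2 × Cl: no H
  Total hydrogens = 6.
Molecular formula: C10H6Cl2

C10H6Cl2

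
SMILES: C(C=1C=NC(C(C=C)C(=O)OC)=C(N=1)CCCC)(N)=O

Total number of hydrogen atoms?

Hydrogens are implicit in SMILES; fill each atom to its normal valence:
  4 × C: 2 H each → 8
  3 × C (aromatic): no H
  3 × O: no H
  2 × C: 3 H each → 6
  2 × C: 1 H each → 2
  2 × C: no H
  2 × N (aromatic): no H
  1 × C (aromatic): 1 H
  1 × N: 2 H
  Total hydrogens = 19.

19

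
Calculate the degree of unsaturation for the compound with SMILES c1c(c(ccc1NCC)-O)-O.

4

Molecular formula from the SMILES: C8H11NO2.
DoU = (2C + 2 + N − H − X)/2 = (2·8 + 2 + 1 − 11 − 0)/2 = 8/2 = 4.
(Structurally: 1 ring(s) + 3 π bond(s) = 4.)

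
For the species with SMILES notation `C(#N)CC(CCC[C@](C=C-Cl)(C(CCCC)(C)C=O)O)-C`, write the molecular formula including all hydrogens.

Heavy atoms from the SMILES: 17 C, 1 Cl, 1 N, 2 O.
Implicit hydrogens by atom environment:
  7 × C: 2 H each → 14
  4 × C: 1 H each → 4
  3 × C: 3 H each → 9
  3 × C: no H
  1 × Cl: no H
  1 × N: no H
  1 × O: 1 H
  1 × O: no H
  Total hydrogens = 28.
Molecular formula: C17H28ClNO2

C17H28ClNO2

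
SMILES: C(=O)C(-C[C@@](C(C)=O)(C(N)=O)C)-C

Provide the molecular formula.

C9H15NO3

Heavy atoms from the SMILES: 9 C, 1 N, 3 O.
Implicit hydrogens by atom environment:
  3 × C: 3 H each → 9
  3 × C: no H
  3 × O: no H
  2 × C: 1 H each → 2
  1 × C: 2 H
  1 × N: 2 H
  Total hydrogens = 15.
Molecular formula: C9H15NO3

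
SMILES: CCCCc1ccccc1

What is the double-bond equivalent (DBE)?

Molecular formula from the SMILES: C10H14.
DoU = (2C + 2 + N − H − X)/2 = (2·10 + 2 + 0 − 14 − 0)/2 = 8/2 = 4.
(Structurally: 1 ring(s) + 3 π bond(s) = 4.)

4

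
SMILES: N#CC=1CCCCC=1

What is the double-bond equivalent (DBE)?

Molecular formula from the SMILES: C7H9N.
DoU = (2C + 2 + N − H − X)/2 = (2·7 + 2 + 1 − 9 − 0)/2 = 8/2 = 4.
(Structurally: 1 ring(s) + 3 π bond(s) = 4.)

4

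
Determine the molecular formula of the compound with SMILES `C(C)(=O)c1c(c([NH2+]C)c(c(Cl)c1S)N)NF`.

Heavy atoms from the SMILES: 9 C, 1 Cl, 1 F, 3 N, 1 O, 1 S.
Implicit hydrogens by atom environment:
  6 × C (aromatic): no H
  2 × C: 3 H each → 6
  1 × C: no H
  1 × Cl: no H
  1 × F: no H
  1 × N (charge +1): 2 H
  1 × N: 2 H
  1 × N: 1 H
  1 × O: no H
  1 × S: 1 H
  Total hydrogens = 12.
Net charge +1.
Molecular formula: C9H12ClFN3OS+

C9H12ClFN3OS+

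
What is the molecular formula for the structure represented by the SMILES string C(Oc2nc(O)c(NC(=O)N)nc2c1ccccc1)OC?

Heavy atoms from the SMILES: 13 C, 4 N, 4 O.
Implicit hydrogens by atom environment:
  5 × C (aromatic): 1 H each → 5
  5 × C (aromatic): no H
  3 × O: no H
  2 × N (aromatic): no H
  1 × C: 3 H
  1 × C: 2 H
  1 × C: no H
  1 × N: 2 H
  1 × N: 1 H
  1 × O: 1 H
  Total hydrogens = 14.
Molecular formula: C13H14N4O4

C13H14N4O4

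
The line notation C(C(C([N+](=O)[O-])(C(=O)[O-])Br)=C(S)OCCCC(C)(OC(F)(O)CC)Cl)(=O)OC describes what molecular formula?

C14H19BrClFNO9S-

Heavy atoms from the SMILES: 1 Br, 14 C, 1 Cl, 1 F, 1 N, 9 O, 1 S.
Implicit hydrogens by atom environment:
  7 × C: no H
  6 × O: no H
  4 × C: 2 H each → 8
  3 × C: 3 H each → 9
  2 × O (charge -1): no H
  1 × Br: no H
  1 × Cl: no H
  1 × F: no H
  1 × N (charge +1): no H
  1 × O: 1 H
  1 × S: 1 H
  Total hydrogens = 19.
Net charge -1.
Molecular formula: C14H19BrClFNO9S-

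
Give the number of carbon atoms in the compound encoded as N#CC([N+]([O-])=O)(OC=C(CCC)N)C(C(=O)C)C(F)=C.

12

The symbol for carbon appears 12 times in the SMILES.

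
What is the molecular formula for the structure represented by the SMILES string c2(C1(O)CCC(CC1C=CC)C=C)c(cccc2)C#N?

Heavy atoms from the SMILES: 18 C, 1 N, 1 O.
Implicit hydrogens by atom environment:
  5 × C: 1 H each → 5
  4 × C: 2 H each → 8
  4 × C (aromatic): 1 H each → 4
  2 × C: no H
  2 × C (aromatic): no H
  1 × C: 3 H
  1 × N: no H
  1 × O: 1 H
  Total hydrogens = 21.
Molecular formula: C18H21NO

C18H21NO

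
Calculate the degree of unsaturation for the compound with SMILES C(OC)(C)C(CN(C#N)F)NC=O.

Molecular formula from the SMILES: C7H12FN3O2.
DoU = (2C + 2 + N − H − X)/2 = (2·7 + 2 + 3 − 12 − 1)/2 = 6/2 = 3.
(Structurally: 0 ring(s) + 3 π bond(s) = 3.)

3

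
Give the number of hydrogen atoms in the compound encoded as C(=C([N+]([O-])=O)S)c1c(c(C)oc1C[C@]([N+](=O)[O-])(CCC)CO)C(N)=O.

19

Hydrogens are implicit in SMILES; fill each atom to its normal valence:
  4 × C: 2 H each → 8
  4 × C (aromatic): no H
  3 × C: no H
  3 × O: no H
  2 × C: 3 H each → 6
  2 × N (charge +1): no H
  2 × O (charge -1): no H
  1 × C: 1 H
  1 × N: 2 H
  1 × O: 1 H
  1 × O (aromatic): no H
  1 × S: 1 H
  Total hydrogens = 19.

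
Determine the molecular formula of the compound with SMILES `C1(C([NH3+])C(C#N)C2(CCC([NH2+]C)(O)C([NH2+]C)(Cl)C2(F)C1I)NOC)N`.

[C14H28ClFIN6O2]3+

Heavy atoms from the SMILES: 14 C, 1 Cl, 1 F, 1 I, 6 N, 2 O.
Implicit hydrogens by atom environment:
  5 × C: no H
  4 × C: 1 H each → 4
  3 × C: 3 H each → 9
  2 × C: 2 H each → 4
  2 × N (charge +1): 2 H each → 4
  1 × Cl: no H
  1 × F: no H
  1 × I: no H
  1 × N (charge +1): 3 H
  1 × N: 2 H
  1 × N: 1 H
  1 × N: no H
  1 × O: 1 H
  1 × O: no H
  Total hydrogens = 28.
Net charge +3.
Molecular formula: [C14H28ClFIN6O2]3+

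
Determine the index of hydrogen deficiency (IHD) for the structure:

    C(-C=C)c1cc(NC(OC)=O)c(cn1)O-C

6

Molecular formula from the SMILES: C11H14N2O3.
DoU = (2C + 2 + N − H − X)/2 = (2·11 + 2 + 2 − 14 − 0)/2 = 12/2 = 6.
(Structurally: 1 ring(s) + 5 π bond(s) = 6.)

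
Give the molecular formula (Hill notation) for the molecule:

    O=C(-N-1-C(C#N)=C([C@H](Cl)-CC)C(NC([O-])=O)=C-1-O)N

C10H10ClN4O4-

Heavy atoms from the SMILES: 10 C, 1 Cl, 4 N, 4 O.
Implicit hydrogens by atom environment:
  4 × C (aromatic): no H
  3 × C: no H
  2 × O: no H
  1 × C: 3 H
  1 × C: 2 H
  1 × C: 1 H
  1 × Cl: no H
  1 × N: 2 H
  1 × N: 1 H
  1 × N (aromatic): no H
  1 × N: no H
  1 × O: 1 H
  1 × O (charge -1): no H
  Total hydrogens = 10.
Net charge -1.
Molecular formula: C10H10ClN4O4-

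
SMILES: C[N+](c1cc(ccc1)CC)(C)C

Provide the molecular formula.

Heavy atoms from the SMILES: 11 C, 1 N.
Implicit hydrogens by atom environment:
  4 × C: 3 H each → 12
  4 × C (aromatic): 1 H each → 4
  2 × C (aromatic): no H
  1 × C: 2 H
  1 × N (charge +1): no H
  Total hydrogens = 18.
Net charge +1.
Molecular formula: C11H18N+

C11H18N+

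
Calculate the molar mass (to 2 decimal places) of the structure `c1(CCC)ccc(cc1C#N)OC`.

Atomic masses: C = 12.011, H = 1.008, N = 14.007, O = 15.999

175.23

Molecular formula: C11H13NO.
M = 11×12.011 + 13×1.008 + 1×14.007 + 1×15.999 = 175.23 g/mol.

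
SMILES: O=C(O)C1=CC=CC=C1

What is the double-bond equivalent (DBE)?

5

Molecular formula from the SMILES: C7H6O2.
DoU = (2C + 2 + N − H − X)/2 = (2·7 + 2 + 0 − 6 − 0)/2 = 10/2 = 5.
(Structurally: 1 ring(s) + 4 π bond(s) = 5.)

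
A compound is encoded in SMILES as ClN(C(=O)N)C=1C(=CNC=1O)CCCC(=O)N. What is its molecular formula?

C9H13ClN4O3

Heavy atoms from the SMILES: 9 C, 1 Cl, 4 N, 3 O.
Implicit hydrogens by atom environment:
  3 × C: 2 H each → 6
  3 × C (aromatic): no H
  2 × C: no H
  2 × N: 2 H each → 4
  2 × O: no H
  1 × C (aromatic): 1 H
  1 × Cl: no H
  1 × N (aromatic): 1 H
  1 × N: no H
  1 × O: 1 H
  Total hydrogens = 13.
Molecular formula: C9H13ClN4O3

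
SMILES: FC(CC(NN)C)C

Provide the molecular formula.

C5H13FN2

Heavy atoms from the SMILES: 5 C, 1 F, 2 N.
Implicit hydrogens by atom environment:
  2 × C: 3 H each → 6
  2 × C: 1 H each → 2
  1 × C: 2 H
  1 × F: no H
  1 × N: 2 H
  1 × N: 1 H
  Total hydrogens = 13.
Molecular formula: C5H13FN2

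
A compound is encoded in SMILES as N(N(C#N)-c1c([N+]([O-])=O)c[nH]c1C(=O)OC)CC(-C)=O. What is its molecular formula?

C10H11N5O5

Heavy atoms from the SMILES: 10 C, 5 N, 5 O.
Implicit hydrogens by atom environment:
  4 × O: no H
  3 × C (aromatic): no H
  3 × C: no H
  2 × C: 3 H each → 6
  2 × N: no H
  1 × C: 2 H
  1 × C (aromatic): 1 H
  1 × N (aromatic): 1 H
  1 × N: 1 H
  1 × N (charge +1): no H
  1 × O (charge -1): no H
  Total hydrogens = 11.
Molecular formula: C10H11N5O5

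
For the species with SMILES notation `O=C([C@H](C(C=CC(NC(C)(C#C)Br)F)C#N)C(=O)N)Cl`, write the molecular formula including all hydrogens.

Heavy atoms from the SMILES: 1 Br, 12 C, 1 Cl, 1 F, 3 N, 2 O.
Implicit hydrogens by atom environment:
  6 × C: 1 H each → 6
  5 × C: no H
  2 × O: no H
  1 × Br: no H
  1 × C: 3 H
  1 × Cl: no H
  1 × F: no H
  1 × N: 2 H
  1 × N: 1 H
  1 × N: no H
  Total hydrogens = 12.
Molecular formula: C12H12BrClFN3O2

C12H12BrClFN3O2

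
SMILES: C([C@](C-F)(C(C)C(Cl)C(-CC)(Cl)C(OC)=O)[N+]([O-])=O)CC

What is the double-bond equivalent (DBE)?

Molecular formula from the SMILES: C13H22Cl2FNO4.
DoU = (2C + 2 + N − H − X)/2 = (2·13 + 2 + 1 − 22 − 3)/2 = 4/2 = 2.
(Structurally: 0 ring(s) + 2 π bond(s) = 2.)

2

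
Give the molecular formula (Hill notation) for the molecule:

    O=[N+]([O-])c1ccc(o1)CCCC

C8H11NO3

Heavy atoms from the SMILES: 8 C, 1 N, 3 O.
Implicit hydrogens by atom environment:
  3 × C: 2 H each → 6
  2 × C (aromatic): 1 H each → 2
  2 × C (aromatic): no H
  1 × C: 3 H
  1 × N (charge +1): no H
  1 × O (aromatic): no H
  1 × O: no H
  1 × O (charge -1): no H
  Total hydrogens = 11.
Molecular formula: C8H11NO3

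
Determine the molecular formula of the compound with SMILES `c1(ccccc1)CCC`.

Heavy atoms from the SMILES: 9 C.
Implicit hydrogens by atom environment:
  5 × C (aromatic): 1 H each → 5
  2 × C: 2 H each → 4
  1 × C: 3 H
  1 × C (aromatic): no H
  Total hydrogens = 12.
Molecular formula: C9H12

C9H12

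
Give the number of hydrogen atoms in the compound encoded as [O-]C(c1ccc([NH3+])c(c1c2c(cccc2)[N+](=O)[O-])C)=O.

Hydrogens are implicit in SMILES; fill each atom to its normal valence:
  6 × C (aromatic): 1 H each → 6
  6 × C (aromatic): no H
  2 × O: no H
  2 × O (charge -1): no H
  1 × C: 3 H
  1 × C: no H
  1 × N (charge +1): 3 H
  1 × N (charge +1): no H
  Total hydrogens = 12.

12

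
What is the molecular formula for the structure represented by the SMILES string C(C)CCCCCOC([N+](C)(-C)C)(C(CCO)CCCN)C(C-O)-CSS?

C20H45N2O3S2+

Heavy atoms from the SMILES: 20 C, 2 N, 3 O, 2 S.
Implicit hydrogens by atom environment:
  13 × C: 2 H each → 26
  4 × C: 3 H each → 12
  2 × C: 1 H each → 2
  2 × O: 1 H each → 2
  1 × C: no H
  1 × N: 2 H
  1 × N (charge +1): no H
  1 × O: no H
  1 × S: 1 H
  1 × S: no H
  Total hydrogens = 45.
Net charge +1.
Molecular formula: C20H45N2O3S2+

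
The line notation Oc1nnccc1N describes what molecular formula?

C4H5N3O

Heavy atoms from the SMILES: 4 C, 3 N, 1 O.
Implicit hydrogens by atom environment:
  2 × C (aromatic): 1 H each → 2
  2 × C (aromatic): no H
  2 × N (aromatic): no H
  1 × N: 2 H
  1 × O: 1 H
  Total hydrogens = 5.
Molecular formula: C4H5N3O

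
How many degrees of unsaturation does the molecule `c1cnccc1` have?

Molecular formula from the SMILES: C5H5N.
DoU = (2C + 2 + N − H − X)/2 = (2·5 + 2 + 1 − 5 − 0)/2 = 8/2 = 4.
(Structurally: 1 ring(s) + 3 π bond(s) = 4.)

4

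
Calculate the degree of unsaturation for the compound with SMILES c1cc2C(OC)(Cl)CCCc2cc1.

Molecular formula from the SMILES: C11H13ClO.
DoU = (2C + 2 + N − H − X)/2 = (2·11 + 2 + 0 − 13 − 1)/2 = 10/2 = 5.
(Structurally: 2 ring(s) + 3 π bond(s) = 5.)

5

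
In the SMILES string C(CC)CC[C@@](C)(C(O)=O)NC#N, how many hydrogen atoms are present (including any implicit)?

16

Hydrogens are implicit in SMILES; fill each atom to its normal valence:
  4 × C: 2 H each → 8
  3 × C: no H
  2 × C: 3 H each → 6
  1 × N: 1 H
  1 × N: no H
  1 × O: 1 H
  1 × O: no H
  Total hydrogens = 16.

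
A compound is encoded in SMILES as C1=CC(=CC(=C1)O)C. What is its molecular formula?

C7H8O

Heavy atoms from the SMILES: 7 C, 1 O.
Implicit hydrogens by atom environment:
  4 × C (aromatic): 1 H each → 4
  2 × C (aromatic): no H
  1 × C: 3 H
  1 × O: 1 H
  Total hydrogens = 8.
Molecular formula: C7H8O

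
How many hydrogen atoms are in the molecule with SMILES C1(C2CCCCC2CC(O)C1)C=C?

Hydrogens are implicit in SMILES; fill each atom to its normal valence:
  7 × C: 2 H each → 14
  5 × C: 1 H each → 5
  1 × O: 1 H
  Total hydrogens = 20.

20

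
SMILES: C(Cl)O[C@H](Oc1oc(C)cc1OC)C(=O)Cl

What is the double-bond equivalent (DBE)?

4

Molecular formula from the SMILES: C9H10Cl2O5.
DoU = (2C + 2 + N − H − X)/2 = (2·9 + 2 + 0 − 10 − 2)/2 = 8/2 = 4.
(Structurally: 1 ring(s) + 3 π bond(s) = 4.)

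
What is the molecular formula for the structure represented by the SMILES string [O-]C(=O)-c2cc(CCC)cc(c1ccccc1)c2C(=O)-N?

C17H16NO3-

Heavy atoms from the SMILES: 17 C, 1 N, 3 O.
Implicit hydrogens by atom environment:
  7 × C (aromatic): 1 H each → 7
  5 × C (aromatic): no H
  2 × C: 2 H each → 4
  2 × C: no H
  2 × O: no H
  1 × C: 3 H
  1 × N: 2 H
  1 × O (charge -1): no H
  Total hydrogens = 16.
Net charge -1.
Molecular formula: C17H16NO3-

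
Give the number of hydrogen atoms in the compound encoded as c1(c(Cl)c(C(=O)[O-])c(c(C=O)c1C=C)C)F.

7

Hydrogens are implicit in SMILES; fill each atom to its normal valence:
  6 × C (aromatic): no H
  2 × C: 1 H each → 2
  2 × O: no H
  1 × C: 3 H
  1 × C: 2 H
  1 × C: no H
  1 × Cl: no H
  1 × F: no H
  1 × O (charge -1): no H
  Total hydrogens = 7.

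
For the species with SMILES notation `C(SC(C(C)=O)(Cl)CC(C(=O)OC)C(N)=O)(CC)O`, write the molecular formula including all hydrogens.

C11H18ClNO5S

Heavy atoms from the SMILES: 11 C, 1 Cl, 1 N, 5 O, 1 S.
Implicit hydrogens by atom environment:
  4 × C: no H
  4 × O: no H
  3 × C: 3 H each → 9
  2 × C: 2 H each → 4
  2 × C: 1 H each → 2
  1 × Cl: no H
  1 × N: 2 H
  1 × O: 1 H
  1 × S: no H
  Total hydrogens = 18.
Molecular formula: C11H18ClNO5S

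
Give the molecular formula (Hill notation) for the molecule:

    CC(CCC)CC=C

Heavy atoms from the SMILES: 8 C.
Implicit hydrogens by atom environment:
  4 × C: 2 H each → 8
  2 × C: 3 H each → 6
  2 × C: 1 H each → 2
  Total hydrogens = 16.
Molecular formula: C8H16

C8H16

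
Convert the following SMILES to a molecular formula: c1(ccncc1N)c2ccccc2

Heavy atoms from the SMILES: 11 C, 2 N.
Implicit hydrogens by atom environment:
  8 × C (aromatic): 1 H each → 8
  3 × C (aromatic): no H
  1 × N: 2 H
  1 × N (aromatic): no H
  Total hydrogens = 10.
Molecular formula: C11H10N2

C11H10N2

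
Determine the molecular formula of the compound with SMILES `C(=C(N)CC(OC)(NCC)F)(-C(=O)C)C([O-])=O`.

Heavy atoms from the SMILES: 10 C, 1 F, 2 N, 4 O.
Implicit hydrogens by atom environment:
  5 × C: no H
  3 × C: 3 H each → 9
  3 × O: no H
  2 × C: 2 H each → 4
  1 × F: no H
  1 × N: 2 H
  1 × N: 1 H
  1 × O (charge -1): no H
  Total hydrogens = 16.
Net charge -1.
Molecular formula: C10H16FN2O4-

C10H16FN2O4-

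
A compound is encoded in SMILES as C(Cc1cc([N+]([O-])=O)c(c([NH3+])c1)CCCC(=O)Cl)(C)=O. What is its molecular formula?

C13H16ClN2O4+

Heavy atoms from the SMILES: 13 C, 1 Cl, 2 N, 4 O.
Implicit hydrogens by atom environment:
  4 × C: 2 H each → 8
  4 × C (aromatic): no H
  3 × O: no H
  2 × C (aromatic): 1 H each → 2
  2 × C: no H
  1 × C: 3 H
  1 × Cl: no H
  1 × N (charge +1): 3 H
  1 × N (charge +1): no H
  1 × O (charge -1): no H
  Total hydrogens = 16.
Net charge +1.
Molecular formula: C13H16ClN2O4+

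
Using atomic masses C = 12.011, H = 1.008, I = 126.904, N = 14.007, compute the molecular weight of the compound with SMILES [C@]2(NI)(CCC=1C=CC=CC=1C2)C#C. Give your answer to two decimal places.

Molecular formula: C12H12IN.
M = 12×12.011 + 12×1.008 + 1×126.904 + 1×14.007 = 297.14 g/mol.

297.14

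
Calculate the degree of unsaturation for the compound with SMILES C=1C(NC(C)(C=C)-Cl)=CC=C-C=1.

Molecular formula from the SMILES: C10H12ClN.
DoU = (2C + 2 + N − H − X)/2 = (2·10 + 2 + 1 − 12 − 1)/2 = 10/2 = 5.
(Structurally: 1 ring(s) + 4 π bond(s) = 5.)

5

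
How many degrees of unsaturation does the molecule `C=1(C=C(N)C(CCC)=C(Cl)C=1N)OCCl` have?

4

Molecular formula from the SMILES: C10H14Cl2N2O.
DoU = (2C + 2 + N − H − X)/2 = (2·10 + 2 + 2 − 14 − 2)/2 = 8/2 = 4.
(Structurally: 1 ring(s) + 3 π bond(s) = 4.)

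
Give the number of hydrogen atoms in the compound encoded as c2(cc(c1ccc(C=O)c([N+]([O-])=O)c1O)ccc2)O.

Hydrogens are implicit in SMILES; fill each atom to its normal valence:
  6 × C (aromatic): 1 H each → 6
  6 × C (aromatic): no H
  2 × O: 1 H each → 2
  2 × O: no H
  1 × C: 1 H
  1 × N (charge +1): no H
  1 × O (charge -1): no H
  Total hydrogens = 9.

9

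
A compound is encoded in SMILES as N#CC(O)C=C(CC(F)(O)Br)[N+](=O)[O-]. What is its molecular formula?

C6H6BrFN2O4

Heavy atoms from the SMILES: 1 Br, 6 C, 1 F, 2 N, 4 O.
Implicit hydrogens by atom environment:
  3 × C: no H
  2 × C: 1 H each → 2
  2 × O: 1 H each → 2
  1 × Br: no H
  1 × C: 2 H
  1 × F: no H
  1 × N: no H
  1 × N (charge +1): no H
  1 × O: no H
  1 × O (charge -1): no H
  Total hydrogens = 6.
Molecular formula: C6H6BrFN2O4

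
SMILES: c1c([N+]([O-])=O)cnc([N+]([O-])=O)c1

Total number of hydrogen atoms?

Hydrogens are implicit in SMILES; fill each atom to its normal valence:
  3 × C (aromatic): 1 H each → 3
  2 × C (aromatic): no H
  2 × N (charge +1): no H
  2 × O: no H
  2 × O (charge -1): no H
  1 × N (aromatic): no H
  Total hydrogens = 3.

3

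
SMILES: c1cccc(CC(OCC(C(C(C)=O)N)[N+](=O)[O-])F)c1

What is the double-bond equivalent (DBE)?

Molecular formula from the SMILES: C13H17FN2O4.
DoU = (2C + 2 + N − H − X)/2 = (2·13 + 2 + 2 − 17 − 1)/2 = 12/2 = 6.
(Structurally: 1 ring(s) + 5 π bond(s) = 6.)

6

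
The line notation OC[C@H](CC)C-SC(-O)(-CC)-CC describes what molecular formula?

C10H22O2S

Heavy atoms from the SMILES: 10 C, 2 O, 1 S.
Implicit hydrogens by atom environment:
  5 × C: 2 H each → 10
  3 × C: 3 H each → 9
  2 × O: 1 H each → 2
  1 × C: 1 H
  1 × C: no H
  1 × S: no H
  Total hydrogens = 22.
Molecular formula: C10H22O2S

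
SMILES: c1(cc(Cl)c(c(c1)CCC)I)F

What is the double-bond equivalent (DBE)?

4

Molecular formula from the SMILES: C9H9ClFI.
DoU = (2C + 2 + N − H − X)/2 = (2·9 + 2 + 0 − 9 − 3)/2 = 8/2 = 4.
(Structurally: 1 ring(s) + 3 π bond(s) = 4.)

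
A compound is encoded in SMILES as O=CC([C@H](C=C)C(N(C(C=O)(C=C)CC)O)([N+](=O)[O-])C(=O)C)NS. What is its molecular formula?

C14H21N3O6S

Heavy atoms from the SMILES: 14 C, 3 N, 6 O, 1 S.
Implicit hydrogens by atom environment:
  6 × C: 1 H each → 6
  4 × O: no H
  3 × C: 2 H each → 6
  3 × C: no H
  2 × C: 3 H each → 6
  1 × N: 1 H
  1 × N: no H
  1 × N (charge +1): no H
  1 × O: 1 H
  1 × O (charge -1): no H
  1 × S: 1 H
  Total hydrogens = 21.
Molecular formula: C14H21N3O6S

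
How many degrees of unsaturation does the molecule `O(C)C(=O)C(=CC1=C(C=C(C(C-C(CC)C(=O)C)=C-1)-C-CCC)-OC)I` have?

7

Molecular formula from the SMILES: C21H29IO4.
DoU = (2C + 2 + N − H − X)/2 = (2·21 + 2 + 0 − 29 − 1)/2 = 14/2 = 7.
(Structurally: 1 ring(s) + 6 π bond(s) = 7.)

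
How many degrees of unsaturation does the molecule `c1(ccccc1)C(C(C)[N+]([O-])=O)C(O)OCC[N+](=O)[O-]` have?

Molecular formula from the SMILES: C12H16N2O6.
DoU = (2C + 2 + N − H − X)/2 = (2·12 + 2 + 2 − 16 − 0)/2 = 12/2 = 6.
(Structurally: 1 ring(s) + 5 π bond(s) = 6.)

6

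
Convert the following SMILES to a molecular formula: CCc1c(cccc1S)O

Heavy atoms from the SMILES: 8 C, 1 O, 1 S.
Implicit hydrogens by atom environment:
  3 × C (aromatic): 1 H each → 3
  3 × C (aromatic): no H
  1 × C: 3 H
  1 × C: 2 H
  1 × O: 1 H
  1 × S: 1 H
  Total hydrogens = 10.
Molecular formula: C8H10OS

C8H10OS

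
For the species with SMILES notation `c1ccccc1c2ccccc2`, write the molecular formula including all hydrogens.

C12H10

Heavy atoms from the SMILES: 12 C.
Implicit hydrogens by atom environment:
  10 × C (aromatic): 1 H each → 10
  2 × C (aromatic): no H
  Total hydrogens = 10.
Molecular formula: C12H10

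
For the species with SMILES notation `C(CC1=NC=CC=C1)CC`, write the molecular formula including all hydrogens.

C9H13N

Heavy atoms from the SMILES: 9 C, 1 N.
Implicit hydrogens by atom environment:
  4 × C (aromatic): 1 H each → 4
  3 × C: 2 H each → 6
  1 × C: 3 H
  1 × C (aromatic): no H
  1 × N (aromatic): no H
  Total hydrogens = 13.
Molecular formula: C9H13N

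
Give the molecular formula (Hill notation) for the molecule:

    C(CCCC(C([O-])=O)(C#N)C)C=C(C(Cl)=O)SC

Heavy atoms from the SMILES: 12 C, 1 Cl, 1 N, 3 O, 1 S.
Implicit hydrogens by atom environment:
  5 × C: no H
  4 × C: 2 H each → 8
  2 × C: 3 H each → 6
  2 × O: no H
  1 × C: 1 H
  1 × Cl: no H
  1 × N: no H
  1 × O (charge -1): no H
  1 × S: no H
  Total hydrogens = 15.
Net charge -1.
Molecular formula: C12H15ClNO3S-

C12H15ClNO3S-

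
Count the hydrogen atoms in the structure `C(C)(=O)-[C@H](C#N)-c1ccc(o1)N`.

Hydrogens are implicit in SMILES; fill each atom to its normal valence:
  2 × C (aromatic): 1 H each → 2
  2 × C (aromatic): no H
  2 × C: no H
  1 × C: 3 H
  1 × C: 1 H
  1 × N: 2 H
  1 × N: no H
  1 × O (aromatic): no H
  1 × O: no H
  Total hydrogens = 8.

8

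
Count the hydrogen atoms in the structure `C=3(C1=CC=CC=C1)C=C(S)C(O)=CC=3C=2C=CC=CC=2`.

14

Hydrogens are implicit in SMILES; fill each atom to its normal valence:
  12 × C (aromatic): 1 H each → 12
  6 × C (aromatic): no H
  1 × O: 1 H
  1 × S: 1 H
  Total hydrogens = 14.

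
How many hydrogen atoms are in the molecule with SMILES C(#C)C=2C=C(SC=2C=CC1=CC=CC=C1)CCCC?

Hydrogens are implicit in SMILES; fill each atom to its normal valence:
  6 × C (aromatic): 1 H each → 6
  4 × C (aromatic): no H
  3 × C: 2 H each → 6
  3 × C: 1 H each → 3
  1 × C: 3 H
  1 × C: no H
  1 × S (aromatic): no H
  Total hydrogens = 18.

18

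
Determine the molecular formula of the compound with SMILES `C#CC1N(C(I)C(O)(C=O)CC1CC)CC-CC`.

C14H22INO2

Heavy atoms from the SMILES: 14 C, 1 I, 1 N, 2 O.
Implicit hydrogens by atom environment:
  5 × C: 2 H each → 10
  5 × C: 1 H each → 5
  2 × C: 3 H each → 6
  2 × C: no H
  1 × I: no H
  1 × N: no H
  1 × O: 1 H
  1 × O: no H
  Total hydrogens = 22.
Molecular formula: C14H22INO2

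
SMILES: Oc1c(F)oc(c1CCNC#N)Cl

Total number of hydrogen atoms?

Hydrogens are implicit in SMILES; fill each atom to its normal valence:
  4 × C (aromatic): no H
  2 × C: 2 H each → 4
  1 × C: no H
  1 × Cl: no H
  1 × F: no H
  1 × N: 1 H
  1 × N: no H
  1 × O: 1 H
  1 × O (aromatic): no H
  Total hydrogens = 6.

6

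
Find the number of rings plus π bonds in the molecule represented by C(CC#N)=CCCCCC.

3

Molecular formula from the SMILES: C9H15N.
DoU = (2C + 2 + N − H − X)/2 = (2·9 + 2 + 1 − 15 − 0)/2 = 6/2 = 3.
(Structurally: 0 ring(s) + 3 π bond(s) = 3.)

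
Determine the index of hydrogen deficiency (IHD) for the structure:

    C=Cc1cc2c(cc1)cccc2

Molecular formula from the SMILES: C12H10.
DoU = (2C + 2 + N − H − X)/2 = (2·12 + 2 + 0 − 10 − 0)/2 = 16/2 = 8.
(Structurally: 2 ring(s) + 6 π bond(s) = 8.)

8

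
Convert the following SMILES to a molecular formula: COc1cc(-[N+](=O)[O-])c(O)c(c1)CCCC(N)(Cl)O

C11H15ClN2O5

Heavy atoms from the SMILES: 11 C, 1 Cl, 2 N, 5 O.
Implicit hydrogens by atom environment:
  4 × C (aromatic): no H
  3 × C: 2 H each → 6
  2 × C (aromatic): 1 H each → 2
  2 × O: 1 H each → 2
  2 × O: no H
  1 × C: 3 H
  1 × C: no H
  1 × Cl: no H
  1 × N: 2 H
  1 × N (charge +1): no H
  1 × O (charge -1): no H
  Total hydrogens = 15.
Molecular formula: C11H15ClN2O5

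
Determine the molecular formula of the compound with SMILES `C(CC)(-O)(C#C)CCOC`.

Heavy atoms from the SMILES: 8 C, 2 O.
Implicit hydrogens by atom environment:
  3 × C: 2 H each → 6
  2 × C: 3 H each → 6
  2 × C: no H
  1 × C: 1 H
  1 × O: 1 H
  1 × O: no H
  Total hydrogens = 14.
Molecular formula: C8H14O2

C8H14O2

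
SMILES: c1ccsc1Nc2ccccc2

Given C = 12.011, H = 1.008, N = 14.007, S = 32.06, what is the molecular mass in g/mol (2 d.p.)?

175.25

Molecular formula: C10H9NS.
M = 10×12.011 + 9×1.008 + 1×14.007 + 1×32.06 = 175.25 g/mol.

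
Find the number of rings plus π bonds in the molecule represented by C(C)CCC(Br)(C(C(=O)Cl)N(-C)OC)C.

1

Molecular formula from the SMILES: C10H19BrClNO2.
DoU = (2C + 2 + N − H − X)/2 = (2·10 + 2 + 1 − 19 − 2)/2 = 2/2 = 1.
(Structurally: 0 ring(s) + 1 π bond(s) = 1.)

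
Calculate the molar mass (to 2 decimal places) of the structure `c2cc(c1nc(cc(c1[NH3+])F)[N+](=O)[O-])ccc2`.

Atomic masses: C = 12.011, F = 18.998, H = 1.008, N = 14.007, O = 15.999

234.21

Molecular formula: C11H9FN3O2+.
M = 11×12.011 + 1×18.998 + 9×1.008 + 3×14.007 + 2×15.999 = 234.21 g/mol.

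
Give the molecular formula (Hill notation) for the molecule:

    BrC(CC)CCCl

C5H10BrCl

Heavy atoms from the SMILES: 1 Br, 5 C, 1 Cl.
Implicit hydrogens by atom environment:
  3 × C: 2 H each → 6
  1 × Br: no H
  1 × C: 3 H
  1 × C: 1 H
  1 × Cl: no H
  Total hydrogens = 10.
Molecular formula: C5H10BrCl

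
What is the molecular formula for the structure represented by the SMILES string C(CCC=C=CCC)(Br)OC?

C9H15BrO

Heavy atoms from the SMILES: 1 Br, 9 C, 1 O.
Implicit hydrogens by atom environment:
  3 × C: 2 H each → 6
  3 × C: 1 H each → 3
  2 × C: 3 H each → 6
  1 × Br: no H
  1 × C: no H
  1 × O: no H
  Total hydrogens = 15.
Molecular formula: C9H15BrO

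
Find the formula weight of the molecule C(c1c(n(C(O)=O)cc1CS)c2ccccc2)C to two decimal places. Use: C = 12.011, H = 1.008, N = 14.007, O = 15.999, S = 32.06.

261.34

Molecular formula: C14H15NO2S.
M = 14×12.011 + 15×1.008 + 1×14.007 + 2×15.999 + 1×32.06 = 261.34 g/mol.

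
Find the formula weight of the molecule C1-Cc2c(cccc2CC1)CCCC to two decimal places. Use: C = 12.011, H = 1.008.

188.31

Molecular formula: C14H20.
M = 14×12.011 + 20×1.008 = 188.31 g/mol.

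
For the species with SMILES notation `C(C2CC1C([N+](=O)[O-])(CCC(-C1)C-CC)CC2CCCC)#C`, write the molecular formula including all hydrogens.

C19H31NO2

Heavy atoms from the SMILES: 19 C, 1 N, 2 O.
Implicit hydrogens by atom environment:
  10 × C: 2 H each → 20
  5 × C: 1 H each → 5
  2 × C: 3 H each → 6
  2 × C: no H
  1 × N (charge +1): no H
  1 × O: no H
  1 × O (charge -1): no H
  Total hydrogens = 31.
Molecular formula: C19H31NO2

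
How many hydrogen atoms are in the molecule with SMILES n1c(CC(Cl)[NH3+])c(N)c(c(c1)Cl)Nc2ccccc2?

15

Hydrogens are implicit in SMILES; fill each atom to its normal valence:
  6 × C (aromatic): 1 H each → 6
  5 × C (aromatic): no H
  2 × Cl: no H
  1 × C: 2 H
  1 × C: 1 H
  1 × N (charge +1): 3 H
  1 × N: 2 H
  1 × N: 1 H
  1 × N (aromatic): no H
  Total hydrogens = 15.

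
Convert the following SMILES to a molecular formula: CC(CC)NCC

C6H15N

Heavy atoms from the SMILES: 6 C, 1 N.
Implicit hydrogens by atom environment:
  3 × C: 3 H each → 9
  2 × C: 2 H each → 4
  1 × C: 1 H
  1 × N: 1 H
  Total hydrogens = 15.
Molecular formula: C6H15N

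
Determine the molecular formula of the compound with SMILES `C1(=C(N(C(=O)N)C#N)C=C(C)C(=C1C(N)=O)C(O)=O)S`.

Heavy atoms from the SMILES: 11 C, 4 N, 4 O, 1 S.
Implicit hydrogens by atom environment:
  5 × C (aromatic): no H
  4 × C: no H
  3 × O: no H
  2 × N: 2 H each → 4
  2 × N: no H
  1 × C: 3 H
  1 × C (aromatic): 1 H
  1 × O: 1 H
  1 × S: 1 H
  Total hydrogens = 10.
Molecular formula: C11H10N4O4S

C11H10N4O4S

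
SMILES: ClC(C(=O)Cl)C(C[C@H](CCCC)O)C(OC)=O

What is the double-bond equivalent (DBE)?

Molecular formula from the SMILES: C11H18Cl2O4.
DoU = (2C + 2 + N − H − X)/2 = (2·11 + 2 + 0 − 18 − 2)/2 = 4/2 = 2.
(Structurally: 0 ring(s) + 2 π bond(s) = 2.)

2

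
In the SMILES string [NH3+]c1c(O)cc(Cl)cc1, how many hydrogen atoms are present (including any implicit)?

7

Hydrogens are implicit in SMILES; fill each atom to its normal valence:
  3 × C (aromatic): 1 H each → 3
  3 × C (aromatic): no H
  1 × Cl: no H
  1 × N (charge +1): 3 H
  1 × O: 1 H
  Total hydrogens = 7.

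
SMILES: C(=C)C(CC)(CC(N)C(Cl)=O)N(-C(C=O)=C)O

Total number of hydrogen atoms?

17

Hydrogens are implicit in SMILES; fill each atom to its normal valence:
  4 × C: 2 H each → 8
  3 × C: 1 H each → 3
  3 × C: no H
  2 × O: no H
  1 × C: 3 H
  1 × Cl: no H
  1 × N: 2 H
  1 × N: no H
  1 × O: 1 H
  Total hydrogens = 17.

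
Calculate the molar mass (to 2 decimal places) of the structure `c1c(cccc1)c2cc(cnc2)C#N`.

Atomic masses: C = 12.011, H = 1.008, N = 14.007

Molecular formula: C12H8N2.
M = 12×12.011 + 8×1.008 + 2×14.007 = 180.21 g/mol.

180.21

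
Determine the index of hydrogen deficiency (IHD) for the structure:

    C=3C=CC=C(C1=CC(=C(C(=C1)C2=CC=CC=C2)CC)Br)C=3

12

Molecular formula from the SMILES: C20H17Br.
DoU = (2C + 2 + N − H − X)/2 = (2·20 + 2 + 0 − 17 − 1)/2 = 24/2 = 12.
(Structurally: 3 ring(s) + 9 π bond(s) = 12.)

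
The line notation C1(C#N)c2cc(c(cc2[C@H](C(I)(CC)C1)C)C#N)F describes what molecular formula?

C15H14FIN2

Heavy atoms from the SMILES: 15 C, 1 F, 1 I, 2 N.
Implicit hydrogens by atom environment:
  4 × C (aromatic): no H
  3 × C: no H
  2 × C: 3 H each → 6
  2 × C: 2 H each → 4
  2 × C (aromatic): 1 H each → 2
  2 × C: 1 H each → 2
  2 × N: no H
  1 × F: no H
  1 × I: no H
  Total hydrogens = 14.
Molecular formula: C15H14FIN2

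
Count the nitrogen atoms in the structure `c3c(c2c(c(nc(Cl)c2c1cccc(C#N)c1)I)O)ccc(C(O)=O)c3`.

The symbol for nitrogen appears 2 times in the SMILES.

2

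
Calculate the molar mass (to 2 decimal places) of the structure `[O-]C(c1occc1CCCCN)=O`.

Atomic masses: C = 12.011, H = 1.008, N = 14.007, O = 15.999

Molecular formula: C9H12NO3-.
M = 9×12.011 + 12×1.008 + 1×14.007 + 3×15.999 = 182.20 g/mol.

182.20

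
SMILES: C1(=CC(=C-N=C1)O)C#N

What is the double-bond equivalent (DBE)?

Molecular formula from the SMILES: C6H4N2O.
DoU = (2C + 2 + N − H − X)/2 = (2·6 + 2 + 2 − 4 − 0)/2 = 12/2 = 6.
(Structurally: 1 ring(s) + 5 π bond(s) = 6.)

6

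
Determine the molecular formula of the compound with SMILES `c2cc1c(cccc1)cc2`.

C10H8

Heavy atoms from the SMILES: 10 C.
Implicit hydrogens by atom environment:
  8 × C (aromatic): 1 H each → 8
  2 × C (aromatic): no H
  Total hydrogens = 8.
Molecular formula: C10H8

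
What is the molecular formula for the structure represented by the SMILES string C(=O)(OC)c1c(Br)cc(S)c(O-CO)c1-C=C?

C11H11BrO4S

Heavy atoms from the SMILES: 1 Br, 11 C, 4 O, 1 S.
Implicit hydrogens by atom environment:
  5 × C (aromatic): no H
  3 × O: no H
  2 × C: 2 H each → 4
  1 × Br: no H
  1 × C: 3 H
  1 × C (aromatic): 1 H
  1 × C: 1 H
  1 × C: no H
  1 × O: 1 H
  1 × S: 1 H
  Total hydrogens = 11.
Molecular formula: C11H11BrO4S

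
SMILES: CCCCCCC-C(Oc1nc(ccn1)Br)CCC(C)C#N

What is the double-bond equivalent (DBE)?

6

Molecular formula from the SMILES: C17H26BrN3O.
DoU = (2C + 2 + N − H − X)/2 = (2·17 + 2 + 3 − 26 − 1)/2 = 12/2 = 6.
(Structurally: 1 ring(s) + 5 π bond(s) = 6.)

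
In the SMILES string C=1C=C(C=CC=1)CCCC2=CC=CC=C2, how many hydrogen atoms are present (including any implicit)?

Hydrogens are implicit in SMILES; fill each atom to its normal valence:
  10 × C (aromatic): 1 H each → 10
  3 × C: 2 H each → 6
  2 × C (aromatic): no H
  Total hydrogens = 16.

16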